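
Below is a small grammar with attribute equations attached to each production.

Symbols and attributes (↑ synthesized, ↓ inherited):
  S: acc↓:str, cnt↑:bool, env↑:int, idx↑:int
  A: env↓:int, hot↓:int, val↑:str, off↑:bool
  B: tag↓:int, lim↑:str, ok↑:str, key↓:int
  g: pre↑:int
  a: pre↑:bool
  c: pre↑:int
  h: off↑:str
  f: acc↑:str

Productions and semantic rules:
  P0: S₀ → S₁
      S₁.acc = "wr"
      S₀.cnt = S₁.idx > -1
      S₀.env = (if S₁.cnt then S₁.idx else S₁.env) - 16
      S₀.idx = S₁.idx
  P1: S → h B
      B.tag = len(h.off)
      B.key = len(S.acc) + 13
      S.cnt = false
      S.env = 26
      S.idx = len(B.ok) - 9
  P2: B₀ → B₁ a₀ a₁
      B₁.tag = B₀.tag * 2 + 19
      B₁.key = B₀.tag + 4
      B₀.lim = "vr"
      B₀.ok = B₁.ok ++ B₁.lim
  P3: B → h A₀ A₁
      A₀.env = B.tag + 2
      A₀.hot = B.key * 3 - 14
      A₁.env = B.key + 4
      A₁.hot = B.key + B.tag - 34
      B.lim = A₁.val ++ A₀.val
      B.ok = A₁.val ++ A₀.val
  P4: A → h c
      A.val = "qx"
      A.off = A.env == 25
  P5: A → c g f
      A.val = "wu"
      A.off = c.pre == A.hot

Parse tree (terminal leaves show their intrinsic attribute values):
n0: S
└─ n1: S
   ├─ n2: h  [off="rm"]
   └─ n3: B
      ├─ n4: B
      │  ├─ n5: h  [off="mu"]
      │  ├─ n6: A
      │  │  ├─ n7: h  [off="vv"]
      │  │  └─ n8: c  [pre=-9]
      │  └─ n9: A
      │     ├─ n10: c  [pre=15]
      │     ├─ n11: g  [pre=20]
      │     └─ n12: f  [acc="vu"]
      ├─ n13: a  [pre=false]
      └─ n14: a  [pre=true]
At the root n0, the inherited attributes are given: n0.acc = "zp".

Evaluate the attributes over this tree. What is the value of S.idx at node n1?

-1

1. n0.acc = "zp"  [given at root]
2. n1.acc = "wr"  ["wr"]
3. n2.off = "rm"  [terminal]
4. n3.tag = 2  [len(h.off)]
5. n3.key = 15  [len(S.acc) + 13]
6. n4.tag = 23  [B₀.tag * 2 + 19]
7. n4.key = 6  [B₀.tag + 4]
8. n5.off = "mu"  [terminal]
9. n6.env = 25  [B.tag + 2]
10. n6.hot = 4  [B.key * 3 - 14]
11. n7.off = "vv"  [terminal]
12. n8.pre = -9  [terminal]
13. n6.val = "qx"  ["qx"]
14. n6.off = true  [A.env == 25]
15. n9.env = 10  [B.key + 4]
16. n9.hot = -5  [B.key + B.tag - 34]
17. n10.pre = 15  [terminal]
18. n11.pre = 20  [terminal]
19. n12.acc = "vu"  [terminal]
20. n9.val = "wu"  ["wu"]
21. n9.off = false  [c.pre == A.hot]
22. n4.lim = "wuqx"  [A₁.val ++ A₀.val]
23. n4.ok = "wuqx"  [A₁.val ++ A₀.val]
24. n13.pre = false  [terminal]
25. n14.pre = true  [terminal]
26. n3.lim = "vr"  ["vr"]
27. n3.ok = "wuqxwuqx"  [B₁.ok ++ B₁.lim]
28. n1.cnt = false  [false]
29. n1.env = 26  [26]
30. n1.idx = -1  [len(B.ok) - 9]
31. n0.cnt = false  [S₁.idx > -1]
32. n0.env = 10  [(if S₁.cnt then S₁.idx else S₁.env) - 16]
33. n0.idx = -1  [S₁.idx]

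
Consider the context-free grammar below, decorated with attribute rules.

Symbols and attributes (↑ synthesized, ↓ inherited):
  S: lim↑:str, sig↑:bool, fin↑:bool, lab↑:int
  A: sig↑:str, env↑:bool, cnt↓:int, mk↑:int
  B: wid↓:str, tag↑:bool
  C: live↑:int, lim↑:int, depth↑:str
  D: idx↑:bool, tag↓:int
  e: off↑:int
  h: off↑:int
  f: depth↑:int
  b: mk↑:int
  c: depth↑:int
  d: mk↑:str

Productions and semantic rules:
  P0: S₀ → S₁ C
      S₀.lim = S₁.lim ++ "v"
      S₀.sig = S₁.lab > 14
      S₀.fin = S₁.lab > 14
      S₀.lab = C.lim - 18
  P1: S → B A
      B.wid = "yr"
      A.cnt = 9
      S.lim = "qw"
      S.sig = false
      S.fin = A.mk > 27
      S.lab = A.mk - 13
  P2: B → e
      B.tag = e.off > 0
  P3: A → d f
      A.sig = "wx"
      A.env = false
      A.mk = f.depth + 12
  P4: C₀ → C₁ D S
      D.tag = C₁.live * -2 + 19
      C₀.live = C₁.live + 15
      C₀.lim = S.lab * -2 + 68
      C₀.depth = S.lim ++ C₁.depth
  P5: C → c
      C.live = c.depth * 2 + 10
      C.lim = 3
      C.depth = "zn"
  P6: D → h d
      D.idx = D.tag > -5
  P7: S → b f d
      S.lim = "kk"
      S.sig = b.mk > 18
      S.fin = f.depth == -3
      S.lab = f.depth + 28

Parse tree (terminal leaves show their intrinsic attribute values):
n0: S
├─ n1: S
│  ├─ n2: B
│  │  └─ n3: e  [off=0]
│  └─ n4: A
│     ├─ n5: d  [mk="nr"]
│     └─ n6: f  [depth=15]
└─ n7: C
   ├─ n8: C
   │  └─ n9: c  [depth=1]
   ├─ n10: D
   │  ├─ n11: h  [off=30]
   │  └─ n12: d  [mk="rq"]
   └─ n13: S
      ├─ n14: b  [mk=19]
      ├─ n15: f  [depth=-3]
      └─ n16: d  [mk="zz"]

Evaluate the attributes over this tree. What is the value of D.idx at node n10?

false

1. n2.wid = "yr"  ["yr"]
2. n3.off = 0  [terminal]
3. n2.tag = false  [e.off > 0]
4. n4.cnt = 9  [9]
5. n5.mk = "nr"  [terminal]
6. n6.depth = 15  [terminal]
7. n4.sig = "wx"  ["wx"]
8. n4.env = false  [false]
9. n4.mk = 27  [f.depth + 12]
10. n1.lim = "qw"  ["qw"]
11. n1.sig = false  [false]
12. n1.fin = false  [A.mk > 27]
13. n1.lab = 14  [A.mk - 13]
14. n9.depth = 1  [terminal]
15. n8.live = 12  [c.depth * 2 + 10]
16. n8.lim = 3  [3]
17. n8.depth = "zn"  ["zn"]
18. n10.tag = -5  [C₁.live * -2 + 19]
19. n11.off = 30  [terminal]
20. n12.mk = "rq"  [terminal]
21. n10.idx = false  [D.tag > -5]
22. n14.mk = 19  [terminal]
23. n15.depth = -3  [terminal]
24. n16.mk = "zz"  [terminal]
25. n13.lim = "kk"  ["kk"]
26. n13.sig = true  [b.mk > 18]
27. n13.fin = true  [f.depth == -3]
28. n13.lab = 25  [f.depth + 28]
29. n7.live = 27  [C₁.live + 15]
30. n7.lim = 18  [S.lab * -2 + 68]
31. n7.depth = "kkzn"  [S.lim ++ C₁.depth]
32. n0.lim = "qwv"  [S₁.lim ++ "v"]
33. n0.sig = false  [S₁.lab > 14]
34. n0.fin = false  [S₁.lab > 14]
35. n0.lab = 0  [C.lim - 18]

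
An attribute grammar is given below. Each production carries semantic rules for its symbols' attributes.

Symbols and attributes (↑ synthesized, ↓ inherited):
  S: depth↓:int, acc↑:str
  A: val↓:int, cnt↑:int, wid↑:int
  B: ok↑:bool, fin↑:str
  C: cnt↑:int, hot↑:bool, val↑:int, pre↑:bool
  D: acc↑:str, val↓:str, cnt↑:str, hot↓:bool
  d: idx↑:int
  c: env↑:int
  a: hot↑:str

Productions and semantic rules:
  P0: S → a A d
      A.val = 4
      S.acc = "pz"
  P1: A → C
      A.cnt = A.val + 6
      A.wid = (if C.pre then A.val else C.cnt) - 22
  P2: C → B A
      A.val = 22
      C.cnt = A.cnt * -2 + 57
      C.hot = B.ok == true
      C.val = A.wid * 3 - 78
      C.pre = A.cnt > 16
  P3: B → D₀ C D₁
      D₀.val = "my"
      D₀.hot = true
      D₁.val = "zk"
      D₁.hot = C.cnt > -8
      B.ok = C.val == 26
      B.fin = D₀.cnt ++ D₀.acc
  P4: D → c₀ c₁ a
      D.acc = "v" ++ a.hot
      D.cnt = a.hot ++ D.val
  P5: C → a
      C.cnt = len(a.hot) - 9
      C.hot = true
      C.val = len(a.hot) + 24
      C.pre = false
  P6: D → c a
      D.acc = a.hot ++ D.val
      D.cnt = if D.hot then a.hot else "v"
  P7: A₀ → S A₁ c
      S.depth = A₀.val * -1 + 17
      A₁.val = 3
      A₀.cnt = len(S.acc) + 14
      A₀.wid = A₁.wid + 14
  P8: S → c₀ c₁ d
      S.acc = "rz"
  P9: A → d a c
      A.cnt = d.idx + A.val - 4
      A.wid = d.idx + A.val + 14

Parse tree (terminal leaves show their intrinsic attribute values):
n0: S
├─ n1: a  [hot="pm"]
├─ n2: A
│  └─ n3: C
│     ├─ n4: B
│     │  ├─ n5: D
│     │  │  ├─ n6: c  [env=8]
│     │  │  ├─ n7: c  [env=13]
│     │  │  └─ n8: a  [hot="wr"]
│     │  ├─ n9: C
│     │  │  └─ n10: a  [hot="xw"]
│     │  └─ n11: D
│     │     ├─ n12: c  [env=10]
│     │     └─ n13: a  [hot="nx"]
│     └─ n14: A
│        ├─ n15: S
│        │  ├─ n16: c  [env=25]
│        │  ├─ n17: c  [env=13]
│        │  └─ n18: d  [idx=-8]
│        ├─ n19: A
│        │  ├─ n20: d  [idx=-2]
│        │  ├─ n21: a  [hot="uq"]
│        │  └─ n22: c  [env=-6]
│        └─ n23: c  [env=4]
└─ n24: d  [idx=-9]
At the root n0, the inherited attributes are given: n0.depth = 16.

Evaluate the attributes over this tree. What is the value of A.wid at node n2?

1. n0.depth = 16  [given at root]
2. n1.hot = "pm"  [terminal]
3. n2.val = 4  [4]
4. n5.val = "my"  ["my"]
5. n5.hot = true  [true]
6. n6.env = 8  [terminal]
7. n7.env = 13  [terminal]
8. n8.hot = "wr"  [terminal]
9. n5.acc = "vwr"  ["v" ++ a.hot]
10. n5.cnt = "wrmy"  [a.hot ++ D.val]
11. n10.hot = "xw"  [terminal]
12. n9.cnt = -7  [len(a.hot) - 9]
13. n9.hot = true  [true]
14. n9.val = 26  [len(a.hot) + 24]
15. n9.pre = false  [false]
16. n11.val = "zk"  ["zk"]
17. n11.hot = true  [C.cnt > -8]
18. n12.env = 10  [terminal]
19. n13.hot = "nx"  [terminal]
20. n11.acc = "nxzk"  [a.hot ++ D.val]
21. n11.cnt = "nx"  [if D.hot then a.hot else "v"]
22. n4.ok = true  [C.val == 26]
23. n4.fin = "wrmyvwr"  [D₀.cnt ++ D₀.acc]
24. n14.val = 22  [22]
25. n15.depth = -5  [A₀.val * -1 + 17]
26. n16.env = 25  [terminal]
27. n17.env = 13  [terminal]
28. n18.idx = -8  [terminal]
29. n15.acc = "rz"  ["rz"]
30. n19.val = 3  [3]
31. n20.idx = -2  [terminal]
32. n21.hot = "uq"  [terminal]
33. n22.env = -6  [terminal]
34. n19.cnt = -3  [d.idx + A.val - 4]
35. n19.wid = 15  [d.idx + A.val + 14]
36. n23.env = 4  [terminal]
37. n14.cnt = 16  [len(S.acc) + 14]
38. n14.wid = 29  [A₁.wid + 14]
39. n3.cnt = 25  [A.cnt * -2 + 57]
40. n3.hot = true  [B.ok == true]
41. n3.val = 9  [A.wid * 3 - 78]
42. n3.pre = false  [A.cnt > 16]
43. n2.cnt = 10  [A.val + 6]
44. n2.wid = 3  [(if C.pre then A.val else C.cnt) - 22]
45. n24.idx = -9  [terminal]
46. n0.acc = "pz"  ["pz"]

3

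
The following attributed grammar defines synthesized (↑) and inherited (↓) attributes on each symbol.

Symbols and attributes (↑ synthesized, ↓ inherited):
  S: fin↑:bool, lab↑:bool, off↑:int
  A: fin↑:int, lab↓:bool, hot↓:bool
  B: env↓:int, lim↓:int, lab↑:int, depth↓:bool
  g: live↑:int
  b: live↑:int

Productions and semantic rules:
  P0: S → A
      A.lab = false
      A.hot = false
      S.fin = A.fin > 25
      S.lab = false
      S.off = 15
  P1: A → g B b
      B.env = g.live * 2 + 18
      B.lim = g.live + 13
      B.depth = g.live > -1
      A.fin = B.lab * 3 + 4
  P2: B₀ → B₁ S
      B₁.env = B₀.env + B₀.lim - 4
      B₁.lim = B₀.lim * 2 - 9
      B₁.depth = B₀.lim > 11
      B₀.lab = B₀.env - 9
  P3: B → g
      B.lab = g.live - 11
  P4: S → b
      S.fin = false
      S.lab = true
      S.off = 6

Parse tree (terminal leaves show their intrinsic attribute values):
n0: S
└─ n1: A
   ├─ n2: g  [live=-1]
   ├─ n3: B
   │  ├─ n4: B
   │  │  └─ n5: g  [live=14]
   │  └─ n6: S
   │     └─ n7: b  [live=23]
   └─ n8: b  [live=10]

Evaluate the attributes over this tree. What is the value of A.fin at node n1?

1. n1.lab = false  [false]
2. n1.hot = false  [false]
3. n2.live = -1  [terminal]
4. n3.env = 16  [g.live * 2 + 18]
5. n3.lim = 12  [g.live + 13]
6. n3.depth = false  [g.live > -1]
7. n4.env = 24  [B₀.env + B₀.lim - 4]
8. n4.lim = 15  [B₀.lim * 2 - 9]
9. n4.depth = true  [B₀.lim > 11]
10. n5.live = 14  [terminal]
11. n4.lab = 3  [g.live - 11]
12. n7.live = 23  [terminal]
13. n6.fin = false  [false]
14. n6.lab = true  [true]
15. n6.off = 6  [6]
16. n3.lab = 7  [B₀.env - 9]
17. n8.live = 10  [terminal]
18. n1.fin = 25  [B.lab * 3 + 4]
19. n0.fin = false  [A.fin > 25]
20. n0.lab = false  [false]
21. n0.off = 15  [15]

25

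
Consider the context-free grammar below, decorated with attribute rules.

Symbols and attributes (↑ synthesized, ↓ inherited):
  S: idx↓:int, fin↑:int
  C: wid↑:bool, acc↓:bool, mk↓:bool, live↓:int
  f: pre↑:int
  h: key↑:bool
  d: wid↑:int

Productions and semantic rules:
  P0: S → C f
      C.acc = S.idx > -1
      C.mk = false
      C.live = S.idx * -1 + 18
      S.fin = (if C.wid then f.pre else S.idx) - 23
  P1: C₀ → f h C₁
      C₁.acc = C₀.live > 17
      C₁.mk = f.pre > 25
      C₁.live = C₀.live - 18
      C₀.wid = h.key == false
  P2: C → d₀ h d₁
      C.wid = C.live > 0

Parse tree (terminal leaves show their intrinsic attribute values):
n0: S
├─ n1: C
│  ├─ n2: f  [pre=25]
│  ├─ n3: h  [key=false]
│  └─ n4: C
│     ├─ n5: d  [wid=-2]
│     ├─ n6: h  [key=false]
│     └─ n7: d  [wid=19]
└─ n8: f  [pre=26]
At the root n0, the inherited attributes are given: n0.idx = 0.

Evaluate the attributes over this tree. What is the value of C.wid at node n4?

1. n0.idx = 0  [given at root]
2. n1.acc = true  [S.idx > -1]
3. n1.mk = false  [false]
4. n1.live = 18  [S.idx * -1 + 18]
5. n2.pre = 25  [terminal]
6. n3.key = false  [terminal]
7. n4.acc = true  [C₀.live > 17]
8. n4.mk = false  [f.pre > 25]
9. n4.live = 0  [C₀.live - 18]
10. n5.wid = -2  [terminal]
11. n6.key = false  [terminal]
12. n7.wid = 19  [terminal]
13. n4.wid = false  [C.live > 0]
14. n1.wid = true  [h.key == false]
15. n8.pre = 26  [terminal]
16. n0.fin = 3  [(if C.wid then f.pre else S.idx) - 23]

false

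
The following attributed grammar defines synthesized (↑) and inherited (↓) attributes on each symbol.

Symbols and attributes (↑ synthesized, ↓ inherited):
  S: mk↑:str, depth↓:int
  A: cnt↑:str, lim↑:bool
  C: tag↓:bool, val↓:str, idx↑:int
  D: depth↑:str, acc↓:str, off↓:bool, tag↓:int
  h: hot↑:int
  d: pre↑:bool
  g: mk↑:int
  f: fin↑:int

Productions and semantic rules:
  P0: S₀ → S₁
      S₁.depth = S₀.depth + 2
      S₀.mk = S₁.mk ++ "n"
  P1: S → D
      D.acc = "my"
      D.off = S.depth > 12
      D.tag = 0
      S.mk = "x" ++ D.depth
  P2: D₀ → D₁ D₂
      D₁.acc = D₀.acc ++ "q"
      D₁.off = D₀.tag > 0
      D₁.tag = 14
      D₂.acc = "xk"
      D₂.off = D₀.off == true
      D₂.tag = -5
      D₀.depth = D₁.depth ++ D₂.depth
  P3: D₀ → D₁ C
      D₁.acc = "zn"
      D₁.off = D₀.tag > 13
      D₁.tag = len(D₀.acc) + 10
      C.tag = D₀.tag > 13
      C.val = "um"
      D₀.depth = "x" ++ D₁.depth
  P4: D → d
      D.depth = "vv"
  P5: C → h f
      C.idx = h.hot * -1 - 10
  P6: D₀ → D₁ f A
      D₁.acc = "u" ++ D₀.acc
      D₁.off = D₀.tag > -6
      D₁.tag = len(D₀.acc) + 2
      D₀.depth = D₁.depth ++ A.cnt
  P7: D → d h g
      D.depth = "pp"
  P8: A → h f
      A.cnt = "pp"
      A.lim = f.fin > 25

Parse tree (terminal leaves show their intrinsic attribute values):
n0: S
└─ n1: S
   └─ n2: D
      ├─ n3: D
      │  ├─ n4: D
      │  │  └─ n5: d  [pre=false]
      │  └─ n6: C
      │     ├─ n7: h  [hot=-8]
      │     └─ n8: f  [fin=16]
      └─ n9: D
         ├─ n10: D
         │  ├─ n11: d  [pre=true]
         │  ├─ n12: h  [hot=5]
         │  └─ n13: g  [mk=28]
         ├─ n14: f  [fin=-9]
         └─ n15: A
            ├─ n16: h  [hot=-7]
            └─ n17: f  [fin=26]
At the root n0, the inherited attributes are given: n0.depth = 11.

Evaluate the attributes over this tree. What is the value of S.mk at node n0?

1. n0.depth = 11  [given at root]
2. n1.depth = 13  [S₀.depth + 2]
3. n2.acc = "my"  ["my"]
4. n2.off = true  [S.depth > 12]
5. n2.tag = 0  [0]
6. n3.acc = "myq"  [D₀.acc ++ "q"]
7. n3.off = false  [D₀.tag > 0]
8. n3.tag = 14  [14]
9. n4.acc = "zn"  ["zn"]
10. n4.off = true  [D₀.tag > 13]
11. n4.tag = 13  [len(D₀.acc) + 10]
12. n5.pre = false  [terminal]
13. n4.depth = "vv"  ["vv"]
14. n6.tag = true  [D₀.tag > 13]
15. n6.val = "um"  ["um"]
16. n7.hot = -8  [terminal]
17. n8.fin = 16  [terminal]
18. n6.idx = -2  [h.hot * -1 - 10]
19. n3.depth = "xvv"  ["x" ++ D₁.depth]
20. n9.acc = "xk"  ["xk"]
21. n9.off = true  [D₀.off == true]
22. n9.tag = -5  [-5]
23. n10.acc = "uxk"  ["u" ++ D₀.acc]
24. n10.off = true  [D₀.tag > -6]
25. n10.tag = 4  [len(D₀.acc) + 2]
26. n11.pre = true  [terminal]
27. n12.hot = 5  [terminal]
28. n13.mk = 28  [terminal]
29. n10.depth = "pp"  ["pp"]
30. n14.fin = -9  [terminal]
31. n16.hot = -7  [terminal]
32. n17.fin = 26  [terminal]
33. n15.cnt = "pp"  ["pp"]
34. n15.lim = true  [f.fin > 25]
35. n9.depth = "pppp"  [D₁.depth ++ A.cnt]
36. n2.depth = "xvvpppp"  [D₁.depth ++ D₂.depth]
37. n1.mk = "xxvvpppp"  ["x" ++ D.depth]
38. n0.mk = "xxvvppppn"  [S₁.mk ++ "n"]

"xxvvppppn"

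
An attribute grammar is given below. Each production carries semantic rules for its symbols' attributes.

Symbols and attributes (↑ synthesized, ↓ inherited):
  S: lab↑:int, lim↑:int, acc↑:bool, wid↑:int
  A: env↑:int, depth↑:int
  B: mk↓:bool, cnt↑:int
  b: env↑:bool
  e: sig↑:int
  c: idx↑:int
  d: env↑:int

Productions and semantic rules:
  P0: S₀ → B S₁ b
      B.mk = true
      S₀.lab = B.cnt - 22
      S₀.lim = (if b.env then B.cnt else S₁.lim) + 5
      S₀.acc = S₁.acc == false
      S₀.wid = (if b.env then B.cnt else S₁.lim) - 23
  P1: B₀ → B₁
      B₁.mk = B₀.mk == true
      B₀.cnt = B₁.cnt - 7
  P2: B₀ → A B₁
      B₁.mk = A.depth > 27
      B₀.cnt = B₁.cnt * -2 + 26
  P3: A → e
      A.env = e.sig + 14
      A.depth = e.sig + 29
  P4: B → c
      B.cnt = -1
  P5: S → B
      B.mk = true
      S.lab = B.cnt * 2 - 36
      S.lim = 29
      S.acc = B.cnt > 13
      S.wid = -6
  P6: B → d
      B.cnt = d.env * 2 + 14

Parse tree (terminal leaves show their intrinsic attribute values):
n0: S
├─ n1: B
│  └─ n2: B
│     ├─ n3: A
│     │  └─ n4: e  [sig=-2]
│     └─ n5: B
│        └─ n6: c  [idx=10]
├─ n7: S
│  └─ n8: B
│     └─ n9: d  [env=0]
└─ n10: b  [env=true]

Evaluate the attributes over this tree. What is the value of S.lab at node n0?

-1

1. n1.mk = true  [true]
2. n2.mk = true  [B₀.mk == true]
3. n4.sig = -2  [terminal]
4. n3.env = 12  [e.sig + 14]
5. n3.depth = 27  [e.sig + 29]
6. n5.mk = false  [A.depth > 27]
7. n6.idx = 10  [terminal]
8. n5.cnt = -1  [-1]
9. n2.cnt = 28  [B₁.cnt * -2 + 26]
10. n1.cnt = 21  [B₁.cnt - 7]
11. n8.mk = true  [true]
12. n9.env = 0  [terminal]
13. n8.cnt = 14  [d.env * 2 + 14]
14. n7.lab = -8  [B.cnt * 2 - 36]
15. n7.lim = 29  [29]
16. n7.acc = true  [B.cnt > 13]
17. n7.wid = -6  [-6]
18. n10.env = true  [terminal]
19. n0.lab = -1  [B.cnt - 22]
20. n0.lim = 26  [(if b.env then B.cnt else S₁.lim) + 5]
21. n0.acc = false  [S₁.acc == false]
22. n0.wid = -2  [(if b.env then B.cnt else S₁.lim) - 23]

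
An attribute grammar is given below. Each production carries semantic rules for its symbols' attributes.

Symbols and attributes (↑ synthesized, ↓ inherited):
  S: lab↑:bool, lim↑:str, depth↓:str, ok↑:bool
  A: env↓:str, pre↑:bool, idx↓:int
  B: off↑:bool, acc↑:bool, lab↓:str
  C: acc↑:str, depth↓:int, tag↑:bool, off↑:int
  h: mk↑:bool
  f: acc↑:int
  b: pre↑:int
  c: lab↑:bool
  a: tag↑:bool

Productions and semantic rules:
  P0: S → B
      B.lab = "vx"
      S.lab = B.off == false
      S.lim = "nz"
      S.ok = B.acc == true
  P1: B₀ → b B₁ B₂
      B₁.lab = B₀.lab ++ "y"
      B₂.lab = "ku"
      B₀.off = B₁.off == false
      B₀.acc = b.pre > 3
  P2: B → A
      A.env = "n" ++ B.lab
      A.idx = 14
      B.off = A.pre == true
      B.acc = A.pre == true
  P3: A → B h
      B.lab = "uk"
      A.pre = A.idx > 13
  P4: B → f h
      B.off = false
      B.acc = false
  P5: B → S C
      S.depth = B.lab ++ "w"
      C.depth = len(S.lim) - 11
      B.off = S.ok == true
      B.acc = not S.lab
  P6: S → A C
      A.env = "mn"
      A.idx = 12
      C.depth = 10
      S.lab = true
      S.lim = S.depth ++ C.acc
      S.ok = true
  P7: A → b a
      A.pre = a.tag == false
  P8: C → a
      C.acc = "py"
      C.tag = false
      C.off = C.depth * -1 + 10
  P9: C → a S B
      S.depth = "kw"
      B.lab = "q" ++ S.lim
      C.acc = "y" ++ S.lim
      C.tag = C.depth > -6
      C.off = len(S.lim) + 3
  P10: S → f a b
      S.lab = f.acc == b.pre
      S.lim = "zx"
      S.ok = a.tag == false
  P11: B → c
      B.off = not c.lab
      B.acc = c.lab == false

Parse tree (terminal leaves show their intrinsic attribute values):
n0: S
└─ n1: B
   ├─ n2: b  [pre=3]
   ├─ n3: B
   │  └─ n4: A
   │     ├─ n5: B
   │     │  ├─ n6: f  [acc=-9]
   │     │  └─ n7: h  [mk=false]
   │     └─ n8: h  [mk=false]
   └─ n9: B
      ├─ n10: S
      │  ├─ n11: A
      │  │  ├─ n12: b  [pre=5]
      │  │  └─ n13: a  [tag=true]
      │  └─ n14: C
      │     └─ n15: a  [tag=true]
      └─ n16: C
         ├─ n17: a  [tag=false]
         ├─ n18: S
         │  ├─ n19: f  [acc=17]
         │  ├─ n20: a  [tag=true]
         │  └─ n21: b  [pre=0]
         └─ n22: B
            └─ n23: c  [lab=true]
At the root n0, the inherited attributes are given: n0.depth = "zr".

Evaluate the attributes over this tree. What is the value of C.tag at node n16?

1. n0.depth = "zr"  [given at root]
2. n1.lab = "vx"  ["vx"]
3. n2.pre = 3  [terminal]
4. n3.lab = "vxy"  [B₀.lab ++ "y"]
5. n4.env = "nvxy"  ["n" ++ B.lab]
6. n4.idx = 14  [14]
7. n5.lab = "uk"  ["uk"]
8. n6.acc = -9  [terminal]
9. n7.mk = false  [terminal]
10. n5.off = false  [false]
11. n5.acc = false  [false]
12. n8.mk = false  [terminal]
13. n4.pre = true  [A.idx > 13]
14. n3.off = true  [A.pre == true]
15. n3.acc = true  [A.pre == true]
16. n9.lab = "ku"  ["ku"]
17. n10.depth = "kuw"  [B.lab ++ "w"]
18. n11.env = "mn"  ["mn"]
19. n11.idx = 12  [12]
20. n12.pre = 5  [terminal]
21. n13.tag = true  [terminal]
22. n11.pre = false  [a.tag == false]
23. n14.depth = 10  [10]
24. n15.tag = true  [terminal]
25. n14.acc = "py"  ["py"]
26. n14.tag = false  [false]
27. n14.off = 0  [C.depth * -1 + 10]
28. n10.lab = true  [true]
29. n10.lim = "kuwpy"  [S.depth ++ C.acc]
30. n10.ok = true  [true]
31. n16.depth = -6  [len(S.lim) - 11]
32. n17.tag = false  [terminal]
33. n18.depth = "kw"  ["kw"]
34. n19.acc = 17  [terminal]
35. n20.tag = true  [terminal]
36. n21.pre = 0  [terminal]
37. n18.lab = false  [f.acc == b.pre]
38. n18.lim = "zx"  ["zx"]
39. n18.ok = false  [a.tag == false]
40. n22.lab = "qzx"  ["q" ++ S.lim]
41. n23.lab = true  [terminal]
42. n22.off = false  [not c.lab]
43. n22.acc = false  [c.lab == false]
44. n16.acc = "yzx"  ["y" ++ S.lim]
45. n16.tag = false  [C.depth > -6]
46. n16.off = 5  [len(S.lim) + 3]
47. n9.off = true  [S.ok == true]
48. n9.acc = false  [not S.lab]
49. n1.off = false  [B₁.off == false]
50. n1.acc = false  [b.pre > 3]
51. n0.lab = true  [B.off == false]
52. n0.lim = "nz"  ["nz"]
53. n0.ok = false  [B.acc == true]

false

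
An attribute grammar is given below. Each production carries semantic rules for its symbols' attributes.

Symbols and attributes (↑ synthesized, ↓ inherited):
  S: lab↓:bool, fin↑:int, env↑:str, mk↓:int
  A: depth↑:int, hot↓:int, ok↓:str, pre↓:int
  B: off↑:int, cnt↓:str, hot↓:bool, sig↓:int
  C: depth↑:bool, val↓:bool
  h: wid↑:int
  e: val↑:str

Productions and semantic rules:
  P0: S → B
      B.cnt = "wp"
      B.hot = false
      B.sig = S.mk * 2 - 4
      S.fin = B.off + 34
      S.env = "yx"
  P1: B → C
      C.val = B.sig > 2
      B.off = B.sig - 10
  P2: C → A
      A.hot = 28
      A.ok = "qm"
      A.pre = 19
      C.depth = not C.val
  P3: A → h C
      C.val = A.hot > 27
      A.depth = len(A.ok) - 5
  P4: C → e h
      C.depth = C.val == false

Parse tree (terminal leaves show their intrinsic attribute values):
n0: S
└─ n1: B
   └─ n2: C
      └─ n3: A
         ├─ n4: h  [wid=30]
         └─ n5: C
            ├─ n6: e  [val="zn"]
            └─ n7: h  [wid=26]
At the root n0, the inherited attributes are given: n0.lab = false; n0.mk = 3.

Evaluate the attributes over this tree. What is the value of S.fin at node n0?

26

1. n0.lab = false  [given at root]
2. n0.mk = 3  [given at root]
3. n1.cnt = "wp"  ["wp"]
4. n1.hot = false  [false]
5. n1.sig = 2  [S.mk * 2 - 4]
6. n2.val = false  [B.sig > 2]
7. n3.hot = 28  [28]
8. n3.ok = "qm"  ["qm"]
9. n3.pre = 19  [19]
10. n4.wid = 30  [terminal]
11. n5.val = true  [A.hot > 27]
12. n6.val = "zn"  [terminal]
13. n7.wid = 26  [terminal]
14. n5.depth = false  [C.val == false]
15. n3.depth = -3  [len(A.ok) - 5]
16. n2.depth = true  [not C.val]
17. n1.off = -8  [B.sig - 10]
18. n0.fin = 26  [B.off + 34]
19. n0.env = "yx"  ["yx"]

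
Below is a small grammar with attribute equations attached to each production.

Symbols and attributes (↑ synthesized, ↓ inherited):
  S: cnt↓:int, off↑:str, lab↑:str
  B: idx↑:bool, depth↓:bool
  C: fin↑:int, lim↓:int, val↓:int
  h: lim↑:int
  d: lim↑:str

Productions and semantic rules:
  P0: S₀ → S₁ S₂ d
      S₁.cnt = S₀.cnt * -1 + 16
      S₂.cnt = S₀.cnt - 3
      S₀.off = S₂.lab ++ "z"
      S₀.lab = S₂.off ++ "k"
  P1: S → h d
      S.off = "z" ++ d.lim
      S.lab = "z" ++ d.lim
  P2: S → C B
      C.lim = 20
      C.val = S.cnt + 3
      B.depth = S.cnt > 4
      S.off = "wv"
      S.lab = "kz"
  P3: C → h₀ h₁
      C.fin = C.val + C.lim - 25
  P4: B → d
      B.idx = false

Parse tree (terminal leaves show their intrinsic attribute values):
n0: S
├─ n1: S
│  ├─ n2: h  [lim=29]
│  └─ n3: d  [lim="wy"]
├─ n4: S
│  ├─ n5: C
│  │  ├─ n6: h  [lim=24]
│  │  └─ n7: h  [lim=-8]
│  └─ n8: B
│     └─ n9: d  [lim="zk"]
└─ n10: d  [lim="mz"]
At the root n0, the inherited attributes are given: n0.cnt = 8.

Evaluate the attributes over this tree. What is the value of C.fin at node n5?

1. n0.cnt = 8  [given at root]
2. n1.cnt = 8  [S₀.cnt * -1 + 16]
3. n2.lim = 29  [terminal]
4. n3.lim = "wy"  [terminal]
5. n1.off = "zwy"  ["z" ++ d.lim]
6. n1.lab = "zwy"  ["z" ++ d.lim]
7. n4.cnt = 5  [S₀.cnt - 3]
8. n5.lim = 20  [20]
9. n5.val = 8  [S.cnt + 3]
10. n6.lim = 24  [terminal]
11. n7.lim = -8  [terminal]
12. n5.fin = 3  [C.val + C.lim - 25]
13. n8.depth = true  [S.cnt > 4]
14. n9.lim = "zk"  [terminal]
15. n8.idx = false  [false]
16. n4.off = "wv"  ["wv"]
17. n4.lab = "kz"  ["kz"]
18. n10.lim = "mz"  [terminal]
19. n0.off = "kzz"  [S₂.lab ++ "z"]
20. n0.lab = "wvk"  [S₂.off ++ "k"]

3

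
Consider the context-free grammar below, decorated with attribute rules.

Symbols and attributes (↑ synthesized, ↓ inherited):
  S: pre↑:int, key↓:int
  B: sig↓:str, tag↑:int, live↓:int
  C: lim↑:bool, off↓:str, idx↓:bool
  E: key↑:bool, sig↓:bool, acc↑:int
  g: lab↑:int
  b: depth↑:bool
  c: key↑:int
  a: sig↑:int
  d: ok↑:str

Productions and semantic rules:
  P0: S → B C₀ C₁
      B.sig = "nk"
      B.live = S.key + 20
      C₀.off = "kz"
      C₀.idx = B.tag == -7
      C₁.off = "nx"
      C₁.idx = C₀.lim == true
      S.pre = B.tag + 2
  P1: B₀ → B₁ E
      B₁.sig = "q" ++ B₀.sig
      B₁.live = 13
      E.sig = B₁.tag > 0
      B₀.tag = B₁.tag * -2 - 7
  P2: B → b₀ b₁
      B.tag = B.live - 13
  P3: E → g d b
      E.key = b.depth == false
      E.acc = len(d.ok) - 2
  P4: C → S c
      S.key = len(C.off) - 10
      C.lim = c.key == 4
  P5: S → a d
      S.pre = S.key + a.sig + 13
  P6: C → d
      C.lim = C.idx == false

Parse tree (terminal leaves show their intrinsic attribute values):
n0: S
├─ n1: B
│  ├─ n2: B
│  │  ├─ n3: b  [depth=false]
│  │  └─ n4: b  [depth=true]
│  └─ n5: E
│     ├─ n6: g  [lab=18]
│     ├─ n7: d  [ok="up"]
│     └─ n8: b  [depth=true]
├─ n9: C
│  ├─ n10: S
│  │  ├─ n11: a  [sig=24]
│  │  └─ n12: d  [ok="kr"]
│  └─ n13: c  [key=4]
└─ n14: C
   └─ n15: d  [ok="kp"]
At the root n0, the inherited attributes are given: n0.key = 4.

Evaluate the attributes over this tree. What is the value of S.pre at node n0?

1. n0.key = 4  [given at root]
2. n1.sig = "nk"  ["nk"]
3. n1.live = 24  [S.key + 20]
4. n2.sig = "qnk"  ["q" ++ B₀.sig]
5. n2.live = 13  [13]
6. n3.depth = false  [terminal]
7. n4.depth = true  [terminal]
8. n2.tag = 0  [B.live - 13]
9. n5.sig = false  [B₁.tag > 0]
10. n6.lab = 18  [terminal]
11. n7.ok = "up"  [terminal]
12. n8.depth = true  [terminal]
13. n5.key = false  [b.depth == false]
14. n5.acc = 0  [len(d.ok) - 2]
15. n1.tag = -7  [B₁.tag * -2 - 7]
16. n9.off = "kz"  ["kz"]
17. n9.idx = true  [B.tag == -7]
18. n10.key = -8  [len(C.off) - 10]
19. n11.sig = 24  [terminal]
20. n12.ok = "kr"  [terminal]
21. n10.pre = 29  [S.key + a.sig + 13]
22. n13.key = 4  [terminal]
23. n9.lim = true  [c.key == 4]
24. n14.off = "nx"  ["nx"]
25. n14.idx = true  [C₀.lim == true]
26. n15.ok = "kp"  [terminal]
27. n14.lim = false  [C.idx == false]
28. n0.pre = -5  [B.tag + 2]

-5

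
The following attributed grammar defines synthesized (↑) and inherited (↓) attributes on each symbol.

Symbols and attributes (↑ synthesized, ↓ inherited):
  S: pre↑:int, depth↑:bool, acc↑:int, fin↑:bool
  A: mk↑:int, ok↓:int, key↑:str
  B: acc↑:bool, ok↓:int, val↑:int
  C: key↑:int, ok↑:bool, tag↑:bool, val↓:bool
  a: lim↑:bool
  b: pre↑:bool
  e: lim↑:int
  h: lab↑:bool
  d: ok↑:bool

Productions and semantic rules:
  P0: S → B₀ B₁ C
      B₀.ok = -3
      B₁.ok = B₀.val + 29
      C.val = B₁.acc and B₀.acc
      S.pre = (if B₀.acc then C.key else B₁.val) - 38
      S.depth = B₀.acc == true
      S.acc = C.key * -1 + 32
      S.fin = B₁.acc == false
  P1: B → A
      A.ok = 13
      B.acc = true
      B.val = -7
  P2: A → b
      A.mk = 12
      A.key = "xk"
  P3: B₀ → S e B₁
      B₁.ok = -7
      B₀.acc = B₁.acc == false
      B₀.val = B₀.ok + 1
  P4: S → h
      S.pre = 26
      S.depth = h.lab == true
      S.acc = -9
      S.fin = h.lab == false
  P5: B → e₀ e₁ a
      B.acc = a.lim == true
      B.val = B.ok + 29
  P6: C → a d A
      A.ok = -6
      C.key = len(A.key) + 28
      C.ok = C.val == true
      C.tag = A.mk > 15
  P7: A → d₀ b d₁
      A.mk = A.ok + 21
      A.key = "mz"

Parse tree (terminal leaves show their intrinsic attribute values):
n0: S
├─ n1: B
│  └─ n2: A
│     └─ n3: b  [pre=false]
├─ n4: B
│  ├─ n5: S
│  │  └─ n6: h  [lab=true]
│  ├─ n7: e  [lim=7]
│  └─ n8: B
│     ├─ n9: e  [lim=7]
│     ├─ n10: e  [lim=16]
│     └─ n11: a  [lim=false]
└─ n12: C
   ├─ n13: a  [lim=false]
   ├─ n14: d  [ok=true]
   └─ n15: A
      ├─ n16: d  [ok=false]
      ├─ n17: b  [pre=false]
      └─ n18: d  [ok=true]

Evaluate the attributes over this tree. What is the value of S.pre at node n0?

1. n1.ok = -3  [-3]
2. n2.ok = 13  [13]
3. n3.pre = false  [terminal]
4. n2.mk = 12  [12]
5. n2.key = "xk"  ["xk"]
6. n1.acc = true  [true]
7. n1.val = -7  [-7]
8. n4.ok = 22  [B₀.val + 29]
9. n6.lab = true  [terminal]
10. n5.pre = 26  [26]
11. n5.depth = true  [h.lab == true]
12. n5.acc = -9  [-9]
13. n5.fin = false  [h.lab == false]
14. n7.lim = 7  [terminal]
15. n8.ok = -7  [-7]
16. n9.lim = 7  [terminal]
17. n10.lim = 16  [terminal]
18. n11.lim = false  [terminal]
19. n8.acc = false  [a.lim == true]
20. n8.val = 22  [B.ok + 29]
21. n4.acc = true  [B₁.acc == false]
22. n4.val = 23  [B₀.ok + 1]
23. n12.val = true  [B₁.acc and B₀.acc]
24. n13.lim = false  [terminal]
25. n14.ok = true  [terminal]
26. n15.ok = -6  [-6]
27. n16.ok = false  [terminal]
28. n17.pre = false  [terminal]
29. n18.ok = true  [terminal]
30. n15.mk = 15  [A.ok + 21]
31. n15.key = "mz"  ["mz"]
32. n12.key = 30  [len(A.key) + 28]
33. n12.ok = true  [C.val == true]
34. n12.tag = false  [A.mk > 15]
35. n0.pre = -8  [(if B₀.acc then C.key else B₁.val) - 38]
36. n0.depth = true  [B₀.acc == true]
37. n0.acc = 2  [C.key * -1 + 32]
38. n0.fin = false  [B₁.acc == false]

-8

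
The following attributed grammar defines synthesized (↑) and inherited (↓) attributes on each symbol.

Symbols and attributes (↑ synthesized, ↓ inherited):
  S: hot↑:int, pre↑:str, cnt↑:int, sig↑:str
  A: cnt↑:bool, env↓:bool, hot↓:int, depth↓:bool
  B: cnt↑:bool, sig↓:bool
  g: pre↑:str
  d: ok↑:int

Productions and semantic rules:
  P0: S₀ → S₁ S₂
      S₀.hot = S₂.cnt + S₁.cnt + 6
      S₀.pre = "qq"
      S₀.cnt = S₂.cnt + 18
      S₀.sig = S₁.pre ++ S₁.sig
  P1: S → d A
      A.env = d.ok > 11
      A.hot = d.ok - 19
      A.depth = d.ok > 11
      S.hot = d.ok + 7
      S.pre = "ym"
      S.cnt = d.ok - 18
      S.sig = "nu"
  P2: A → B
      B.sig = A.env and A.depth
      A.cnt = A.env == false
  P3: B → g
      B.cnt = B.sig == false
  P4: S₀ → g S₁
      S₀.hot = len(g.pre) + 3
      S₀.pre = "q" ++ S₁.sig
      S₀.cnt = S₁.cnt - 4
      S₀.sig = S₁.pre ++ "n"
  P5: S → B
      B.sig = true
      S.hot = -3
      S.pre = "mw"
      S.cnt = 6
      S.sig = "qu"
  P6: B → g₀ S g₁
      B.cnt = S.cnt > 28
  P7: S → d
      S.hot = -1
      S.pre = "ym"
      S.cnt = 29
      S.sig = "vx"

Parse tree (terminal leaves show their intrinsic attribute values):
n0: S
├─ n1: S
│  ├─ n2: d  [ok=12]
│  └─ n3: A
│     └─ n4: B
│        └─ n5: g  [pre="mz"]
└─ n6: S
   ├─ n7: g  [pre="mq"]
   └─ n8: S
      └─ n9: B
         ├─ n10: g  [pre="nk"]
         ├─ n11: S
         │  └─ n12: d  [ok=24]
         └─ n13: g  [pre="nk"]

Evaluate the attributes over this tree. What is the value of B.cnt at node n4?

1. n2.ok = 12  [terminal]
2. n3.env = true  [d.ok > 11]
3. n3.hot = -7  [d.ok - 19]
4. n3.depth = true  [d.ok > 11]
5. n4.sig = true  [A.env and A.depth]
6. n5.pre = "mz"  [terminal]
7. n4.cnt = false  [B.sig == false]
8. n3.cnt = false  [A.env == false]
9. n1.hot = 19  [d.ok + 7]
10. n1.pre = "ym"  ["ym"]
11. n1.cnt = -6  [d.ok - 18]
12. n1.sig = "nu"  ["nu"]
13. n7.pre = "mq"  [terminal]
14. n9.sig = true  [true]
15. n10.pre = "nk"  [terminal]
16. n12.ok = 24  [terminal]
17. n11.hot = -1  [-1]
18. n11.pre = "ym"  ["ym"]
19. n11.cnt = 29  [29]
20. n11.sig = "vx"  ["vx"]
21. n13.pre = "nk"  [terminal]
22. n9.cnt = true  [S.cnt > 28]
23. n8.hot = -3  [-3]
24. n8.pre = "mw"  ["mw"]
25. n8.cnt = 6  [6]
26. n8.sig = "qu"  ["qu"]
27. n6.hot = 5  [len(g.pre) + 3]
28. n6.pre = "qqu"  ["q" ++ S₁.sig]
29. n6.cnt = 2  [S₁.cnt - 4]
30. n6.sig = "mwn"  [S₁.pre ++ "n"]
31. n0.hot = 2  [S₂.cnt + S₁.cnt + 6]
32. n0.pre = "qq"  ["qq"]
33. n0.cnt = 20  [S₂.cnt + 18]
34. n0.sig = "ymnu"  [S₁.pre ++ S₁.sig]

false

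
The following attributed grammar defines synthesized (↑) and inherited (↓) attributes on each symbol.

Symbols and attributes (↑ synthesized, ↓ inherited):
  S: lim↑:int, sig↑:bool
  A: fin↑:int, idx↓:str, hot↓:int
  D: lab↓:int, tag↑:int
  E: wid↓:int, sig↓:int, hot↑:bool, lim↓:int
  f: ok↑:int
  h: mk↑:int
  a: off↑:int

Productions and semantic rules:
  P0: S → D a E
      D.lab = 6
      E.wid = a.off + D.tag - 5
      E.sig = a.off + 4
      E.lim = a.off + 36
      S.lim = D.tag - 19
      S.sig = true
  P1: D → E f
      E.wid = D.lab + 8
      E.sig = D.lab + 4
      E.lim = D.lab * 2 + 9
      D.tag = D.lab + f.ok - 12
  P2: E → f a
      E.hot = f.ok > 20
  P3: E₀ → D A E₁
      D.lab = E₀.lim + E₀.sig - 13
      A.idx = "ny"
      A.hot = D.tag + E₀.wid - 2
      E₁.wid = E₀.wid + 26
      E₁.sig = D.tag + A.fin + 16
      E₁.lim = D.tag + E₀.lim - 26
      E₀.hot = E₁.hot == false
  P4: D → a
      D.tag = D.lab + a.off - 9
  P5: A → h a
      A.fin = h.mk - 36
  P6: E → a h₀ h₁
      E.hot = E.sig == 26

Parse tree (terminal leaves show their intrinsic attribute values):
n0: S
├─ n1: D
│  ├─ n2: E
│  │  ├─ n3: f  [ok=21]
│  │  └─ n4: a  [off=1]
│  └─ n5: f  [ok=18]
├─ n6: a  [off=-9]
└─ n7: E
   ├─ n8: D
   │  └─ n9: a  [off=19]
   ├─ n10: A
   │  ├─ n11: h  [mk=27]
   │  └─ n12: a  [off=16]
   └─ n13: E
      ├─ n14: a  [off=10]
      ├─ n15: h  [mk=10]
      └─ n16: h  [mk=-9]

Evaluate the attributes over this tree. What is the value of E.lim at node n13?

1. n1.lab = 6  [6]
2. n2.wid = 14  [D.lab + 8]
3. n2.sig = 10  [D.lab + 4]
4. n2.lim = 21  [D.lab * 2 + 9]
5. n3.ok = 21  [terminal]
6. n4.off = 1  [terminal]
7. n2.hot = true  [f.ok > 20]
8. n5.ok = 18  [terminal]
9. n1.tag = 12  [D.lab + f.ok - 12]
10. n6.off = -9  [terminal]
11. n7.wid = -2  [a.off + D.tag - 5]
12. n7.sig = -5  [a.off + 4]
13. n7.lim = 27  [a.off + 36]
14. n8.lab = 9  [E₀.lim + E₀.sig - 13]
15. n9.off = 19  [terminal]
16. n8.tag = 19  [D.lab + a.off - 9]
17. n10.idx = "ny"  ["ny"]
18. n10.hot = 15  [D.tag + E₀.wid - 2]
19. n11.mk = 27  [terminal]
20. n12.off = 16  [terminal]
21. n10.fin = -9  [h.mk - 36]
22. n13.wid = 24  [E₀.wid + 26]
23. n13.sig = 26  [D.tag + A.fin + 16]
24. n13.lim = 20  [D.tag + E₀.lim - 26]
25. n14.off = 10  [terminal]
26. n15.mk = 10  [terminal]
27. n16.mk = -9  [terminal]
28. n13.hot = true  [E.sig == 26]
29. n7.hot = false  [E₁.hot == false]
30. n0.lim = -7  [D.tag - 19]
31. n0.sig = true  [true]

20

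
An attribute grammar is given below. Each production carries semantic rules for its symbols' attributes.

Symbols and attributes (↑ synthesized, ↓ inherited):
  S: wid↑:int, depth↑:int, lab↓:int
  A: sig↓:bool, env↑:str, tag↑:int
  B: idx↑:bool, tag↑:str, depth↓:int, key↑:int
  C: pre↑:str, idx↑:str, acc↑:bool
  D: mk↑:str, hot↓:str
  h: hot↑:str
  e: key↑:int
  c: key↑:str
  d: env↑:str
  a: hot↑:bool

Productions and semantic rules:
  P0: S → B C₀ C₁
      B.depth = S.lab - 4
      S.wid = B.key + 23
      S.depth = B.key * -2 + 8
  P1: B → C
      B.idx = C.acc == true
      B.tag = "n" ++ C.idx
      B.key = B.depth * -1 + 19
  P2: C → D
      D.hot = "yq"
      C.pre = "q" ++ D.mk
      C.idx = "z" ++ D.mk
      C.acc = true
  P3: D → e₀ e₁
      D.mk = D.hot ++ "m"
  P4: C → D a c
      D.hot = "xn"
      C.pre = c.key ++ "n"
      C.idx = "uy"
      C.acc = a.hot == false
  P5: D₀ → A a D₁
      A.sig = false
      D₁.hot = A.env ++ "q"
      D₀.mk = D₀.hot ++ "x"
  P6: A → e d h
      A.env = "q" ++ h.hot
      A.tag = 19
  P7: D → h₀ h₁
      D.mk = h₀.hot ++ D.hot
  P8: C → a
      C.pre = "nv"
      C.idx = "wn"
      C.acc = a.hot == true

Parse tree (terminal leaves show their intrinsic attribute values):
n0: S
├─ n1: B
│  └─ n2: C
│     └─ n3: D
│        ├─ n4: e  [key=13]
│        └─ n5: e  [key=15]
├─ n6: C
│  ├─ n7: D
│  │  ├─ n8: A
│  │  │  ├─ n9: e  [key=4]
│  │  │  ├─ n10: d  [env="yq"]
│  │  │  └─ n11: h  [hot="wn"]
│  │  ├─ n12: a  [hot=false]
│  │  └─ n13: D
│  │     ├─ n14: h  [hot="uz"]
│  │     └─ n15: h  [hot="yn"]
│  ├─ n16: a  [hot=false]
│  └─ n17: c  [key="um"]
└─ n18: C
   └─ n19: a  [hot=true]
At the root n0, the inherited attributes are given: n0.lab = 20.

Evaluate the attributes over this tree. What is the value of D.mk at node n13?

1. n0.lab = 20  [given at root]
2. n1.depth = 16  [S.lab - 4]
3. n3.hot = "yq"  ["yq"]
4. n4.key = 13  [terminal]
5. n5.key = 15  [terminal]
6. n3.mk = "yqm"  [D.hot ++ "m"]
7. n2.pre = "qyqm"  ["q" ++ D.mk]
8. n2.idx = "zyqm"  ["z" ++ D.mk]
9. n2.acc = true  [true]
10. n1.idx = true  [C.acc == true]
11. n1.tag = "nzyqm"  ["n" ++ C.idx]
12. n1.key = 3  [B.depth * -1 + 19]
13. n7.hot = "xn"  ["xn"]
14. n8.sig = false  [false]
15. n9.key = 4  [terminal]
16. n10.env = "yq"  [terminal]
17. n11.hot = "wn"  [terminal]
18. n8.env = "qwn"  ["q" ++ h.hot]
19. n8.tag = 19  [19]
20. n12.hot = false  [terminal]
21. n13.hot = "qwnq"  [A.env ++ "q"]
22. n14.hot = "uz"  [terminal]
23. n15.hot = "yn"  [terminal]
24. n13.mk = "uzqwnq"  [h₀.hot ++ D.hot]
25. n7.mk = "xnx"  [D₀.hot ++ "x"]
26. n16.hot = false  [terminal]
27. n17.key = "um"  [terminal]
28. n6.pre = "umn"  [c.key ++ "n"]
29. n6.idx = "uy"  ["uy"]
30. n6.acc = true  [a.hot == false]
31. n19.hot = true  [terminal]
32. n18.pre = "nv"  ["nv"]
33. n18.idx = "wn"  ["wn"]
34. n18.acc = true  [a.hot == true]
35. n0.wid = 26  [B.key + 23]
36. n0.depth = 2  [B.key * -2 + 8]

"uzqwnq"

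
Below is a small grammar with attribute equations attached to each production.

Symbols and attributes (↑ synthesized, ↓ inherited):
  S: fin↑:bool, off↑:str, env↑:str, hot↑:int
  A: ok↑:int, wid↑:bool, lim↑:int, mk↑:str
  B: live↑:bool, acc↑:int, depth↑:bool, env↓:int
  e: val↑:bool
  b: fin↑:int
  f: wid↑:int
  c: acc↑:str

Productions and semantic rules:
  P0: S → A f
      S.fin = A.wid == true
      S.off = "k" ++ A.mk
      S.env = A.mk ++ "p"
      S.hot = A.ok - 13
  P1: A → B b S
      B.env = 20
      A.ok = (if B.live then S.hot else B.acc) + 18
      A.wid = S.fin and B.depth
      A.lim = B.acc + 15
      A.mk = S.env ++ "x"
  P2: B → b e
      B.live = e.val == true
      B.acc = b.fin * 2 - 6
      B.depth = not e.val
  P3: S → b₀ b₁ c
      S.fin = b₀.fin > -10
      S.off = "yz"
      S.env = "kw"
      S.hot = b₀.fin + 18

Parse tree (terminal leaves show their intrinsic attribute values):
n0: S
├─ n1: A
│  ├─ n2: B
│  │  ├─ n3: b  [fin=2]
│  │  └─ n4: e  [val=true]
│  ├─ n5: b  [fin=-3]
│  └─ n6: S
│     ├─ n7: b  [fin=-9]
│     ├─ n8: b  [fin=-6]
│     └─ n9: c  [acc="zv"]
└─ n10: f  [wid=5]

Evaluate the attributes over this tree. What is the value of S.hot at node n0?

14

1. n2.env = 20  [20]
2. n3.fin = 2  [terminal]
3. n4.val = true  [terminal]
4. n2.live = true  [e.val == true]
5. n2.acc = -2  [b.fin * 2 - 6]
6. n2.depth = false  [not e.val]
7. n5.fin = -3  [terminal]
8. n7.fin = -9  [terminal]
9. n8.fin = -6  [terminal]
10. n9.acc = "zv"  [terminal]
11. n6.fin = true  [b₀.fin > -10]
12. n6.off = "yz"  ["yz"]
13. n6.env = "kw"  ["kw"]
14. n6.hot = 9  [b₀.fin + 18]
15. n1.ok = 27  [(if B.live then S.hot else B.acc) + 18]
16. n1.wid = false  [S.fin and B.depth]
17. n1.lim = 13  [B.acc + 15]
18. n1.mk = "kwx"  [S.env ++ "x"]
19. n10.wid = 5  [terminal]
20. n0.fin = false  [A.wid == true]
21. n0.off = "kkwx"  ["k" ++ A.mk]
22. n0.env = "kwxp"  [A.mk ++ "p"]
23. n0.hot = 14  [A.ok - 13]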